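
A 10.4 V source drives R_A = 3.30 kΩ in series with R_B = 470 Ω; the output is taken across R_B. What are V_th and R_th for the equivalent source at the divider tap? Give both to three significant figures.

V_th is the open-circuit tap voltage: 10.4 × 470/(3300 + 470) = 1.30 V.
With the supply zeroed, R_A and R_B appear in parallel from the tap: R_th = R_A‖R_B = (3300 × 470)/3770 = 411 Ω.

V_th = 1.30 V, R_th = 411 Ω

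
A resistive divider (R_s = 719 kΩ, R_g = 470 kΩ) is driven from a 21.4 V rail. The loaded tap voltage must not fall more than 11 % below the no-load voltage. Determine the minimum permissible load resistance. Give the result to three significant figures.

Output resistance R_th = R_s‖R_g = (719 × 470)/1189 = 284.2 kΩ.
The fractional drop is R_th/(R_th + R_L); requiring this ≤ 0.110 gives R_L ≥ R_th(1/0.110 − 1) = 284.2 × 8.091 = 2.30 MΩ.

R_L(min) ≈ 2.30 MΩ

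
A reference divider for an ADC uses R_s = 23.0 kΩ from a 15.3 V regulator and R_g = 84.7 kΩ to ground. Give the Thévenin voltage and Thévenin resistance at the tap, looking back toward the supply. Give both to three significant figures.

V_th = 12.0 V, R_th = 18.1 kΩ

V_th is the open-circuit tap voltage: 15.3 × 84.7/(23.0 + 84.7) = 12.0 V.
With the supply zeroed, R_s and R_g appear in parallel from the tap: R_th = R_s‖R_g = (23.0 × 84.7)/107.7 = 18.1 kΩ.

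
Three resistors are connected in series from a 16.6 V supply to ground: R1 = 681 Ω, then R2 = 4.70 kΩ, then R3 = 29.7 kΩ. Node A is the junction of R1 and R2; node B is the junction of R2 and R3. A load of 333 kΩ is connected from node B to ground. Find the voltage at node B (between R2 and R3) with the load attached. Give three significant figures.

V ≈ 13.9 V

At node B, R3 is in parallel with the load: R3‖R_L = 27270 Ω.
Below node A the resistance is R2 + (R3‖R_L) = 31970 Ω, so V_A = 16.6 × 31970/32650 = 16.25 V.
Then V_B = V_A × (R3‖R_L)/(R2 + R3‖R_L) = 16.25 × 27270/31970 = 13.9 V.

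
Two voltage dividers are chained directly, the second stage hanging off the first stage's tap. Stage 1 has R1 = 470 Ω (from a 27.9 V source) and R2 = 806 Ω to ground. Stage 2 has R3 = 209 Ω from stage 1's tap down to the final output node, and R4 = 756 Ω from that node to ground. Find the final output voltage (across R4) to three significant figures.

V_out ≈ 10.6 V

Stage 2 presents R3+R4 = 965.0 Ω as a load on stage 1's tap.
Stage 1's lower leg becomes R2‖(R3+R4) = 439.2 Ω, so V_mid = 27.9 × 439.2/909.2 = 13.48 V.
Stage 2 is itself unloaded: V_out = V_mid × R4/(R3+R4) = 13.48 × 756/965.0 = 10.6 V.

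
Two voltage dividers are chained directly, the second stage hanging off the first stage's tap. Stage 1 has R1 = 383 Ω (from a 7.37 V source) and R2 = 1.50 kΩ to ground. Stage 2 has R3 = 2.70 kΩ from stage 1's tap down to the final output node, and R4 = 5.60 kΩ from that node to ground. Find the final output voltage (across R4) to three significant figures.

V_out ≈ 3.82 V

Stage 2 presents R3+R4 = 8300 Ω as a load on stage 1's tap.
Stage 1's lower leg becomes R2‖(R3+R4) = 1270 Ω, so V_mid = 7.37 × 1270/1653 = 5.663 V.
Stage 2 is itself unloaded: V_out = V_mid × R4/(R3+R4) = 5.663 × 5600/8300 = 3.82 V.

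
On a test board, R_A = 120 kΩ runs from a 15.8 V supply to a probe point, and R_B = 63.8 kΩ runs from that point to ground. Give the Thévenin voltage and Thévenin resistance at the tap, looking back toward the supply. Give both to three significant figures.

V_th = 5.48 V, R_th = 41.7 kΩ

V_th is the open-circuit tap voltage: 15.8 × 63.8/(120 + 63.8) = 5.48 V.
With the supply zeroed, R_A and R_B appear in parallel from the tap: R_th = R_A‖R_B = (120 × 63.8)/183.8 = 41.7 kΩ.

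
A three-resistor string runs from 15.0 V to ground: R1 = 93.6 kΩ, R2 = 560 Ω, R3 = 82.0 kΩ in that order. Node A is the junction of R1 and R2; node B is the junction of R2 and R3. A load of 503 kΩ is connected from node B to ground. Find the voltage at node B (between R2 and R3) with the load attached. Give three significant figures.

At node B, R3 is in parallel with the load: R3‖R_L = 70510 Ω.
Below node A the resistance is R2 + (R3‖R_L) = 71070 Ω, so V_A = 15.0 × 71070/164700 = 6.474 V.
Then V_B = V_A × (R3‖R_L)/(R2 + R3‖R_L) = 6.474 × 70510/71070 = 6.42 V.

V ≈ 6.42 V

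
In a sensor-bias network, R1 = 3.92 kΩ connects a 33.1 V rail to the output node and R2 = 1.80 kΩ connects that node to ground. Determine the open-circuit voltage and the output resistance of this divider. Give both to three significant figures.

V_th is the open-circuit tap voltage: 33.1 × 1.80/(3.92 + 1.80) = 10.4 V.
With the supply zeroed, R1 and R2 appear in parallel from the tap: R_th = R1‖R2 = (3.92 × 1.80)/5.720 = 1.23 kΩ.

V_th = 10.4 V, R_th = 1.23 kΩ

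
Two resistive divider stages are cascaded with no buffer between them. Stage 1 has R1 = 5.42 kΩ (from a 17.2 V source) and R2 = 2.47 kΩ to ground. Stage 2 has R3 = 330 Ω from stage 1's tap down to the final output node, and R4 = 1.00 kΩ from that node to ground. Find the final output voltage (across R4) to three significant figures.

V_out ≈ 1.78 V

Stage 2 presents R3+R4 = 1330 Ω as a load on stage 1's tap.
Stage 1's lower leg becomes R2‖(R3+R4) = 864.5 Ω, so V_mid = 17.2 × 864.5/6284 = 2.366 V.
Stage 2 is itself unloaded: V_out = V_mid × R4/(R3+R4) = 2.366 × 1000/1330 = 1.78 V.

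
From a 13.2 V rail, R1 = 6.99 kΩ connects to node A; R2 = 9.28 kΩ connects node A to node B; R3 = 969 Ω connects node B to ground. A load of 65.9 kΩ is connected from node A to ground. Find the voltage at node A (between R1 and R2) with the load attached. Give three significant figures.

Below node A the series string R2+R3 = 10250 Ω sits in parallel with the 65900 Ω load: 8870 Ω.
V_A = 13.2 × 8870/(6990 + 8870) = 7.38 V.

V ≈ 7.38 V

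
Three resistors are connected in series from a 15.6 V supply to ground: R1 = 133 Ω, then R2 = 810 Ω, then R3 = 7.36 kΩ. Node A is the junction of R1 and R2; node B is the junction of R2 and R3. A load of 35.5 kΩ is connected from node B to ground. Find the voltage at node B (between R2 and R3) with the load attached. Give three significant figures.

V ≈ 13.5 V

At node B, R3 is in parallel with the load: R3‖R_L = 6096 Ω.
Below node A the resistance is R2 + (R3‖R_L) = 6906 Ω, so V_A = 15.6 × 6906/7039 = 15.31 V.
Then V_B = V_A × (R3‖R_L)/(R2 + R3‖R_L) = 15.31 × 6096/6906 = 13.5 V.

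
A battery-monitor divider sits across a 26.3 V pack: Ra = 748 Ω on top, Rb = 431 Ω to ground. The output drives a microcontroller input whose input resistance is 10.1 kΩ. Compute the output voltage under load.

The load sits in parallel with Rb: Rb‖R_L = (431 × 10100) / (431 + 10100) = 413.4 Ω.
V_out = 26.3 × 413.4 / (748 + 413.4) = 26.3 × 413.4/1161 = 9.36 V.
(Unloaded it would have been 9.61 V.)

V_out ≈ 9.36 V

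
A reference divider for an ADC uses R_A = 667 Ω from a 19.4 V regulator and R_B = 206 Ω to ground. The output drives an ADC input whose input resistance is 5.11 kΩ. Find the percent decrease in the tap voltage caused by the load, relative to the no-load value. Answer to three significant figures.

2.99 %

The divider's output (Thévenin) resistance is R_A‖R_B = 157.4 Ω.
Fractional drop under load = R_th/(R_th + R_L) = 157.4 / (157.4 + 5110) = 0.02988.
So the output falls by 2.99 %.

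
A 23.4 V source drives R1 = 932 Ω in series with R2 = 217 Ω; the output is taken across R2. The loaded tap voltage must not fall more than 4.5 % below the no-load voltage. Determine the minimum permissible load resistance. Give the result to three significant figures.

Output resistance R_th = R1‖R2 = (932 × 217)/1149 = 176.0 Ω.
The fractional drop is R_th/(R_th + R_L); requiring this ≤ 0.0450 gives R_L ≥ R_th(1/0.0450 − 1) = 176.0 × 21.22 = 3.74 kΩ.

R_L(min) ≈ 3.74 kΩ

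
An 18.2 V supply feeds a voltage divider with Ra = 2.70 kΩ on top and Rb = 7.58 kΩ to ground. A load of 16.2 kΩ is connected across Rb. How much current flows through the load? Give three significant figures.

Rb‖R_L = 5.164 kΩ; V_out = 18.2 × 5.164/7.864 = 11.95 V.
I_L = V_out / R_L = 11.95 / 16.2 kΩ = 0.738 mA.

I_L ≈ 0.738 mA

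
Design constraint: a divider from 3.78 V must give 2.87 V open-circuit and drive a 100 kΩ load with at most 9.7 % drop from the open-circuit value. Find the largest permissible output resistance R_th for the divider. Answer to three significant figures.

Loading drop = R_th/(R_th + R_L) ≤ 0.0970, so R_th ≤ R_L · ε/(1−ε) = 100 kΩ × 0.0970/0.9030 = 10.7 kΩ.
(Any R1, R2 with R2/(R1+R2) = 0.759 and R1‖R2 ≤ 10.7 kΩ will meet the spec.)

R_th ≤ 10.7 kΩ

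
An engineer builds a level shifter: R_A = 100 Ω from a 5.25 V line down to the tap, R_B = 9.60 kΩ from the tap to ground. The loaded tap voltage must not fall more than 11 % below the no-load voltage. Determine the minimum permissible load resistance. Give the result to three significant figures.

Output resistance R_th = R_A‖R_B = (100 × 9600)/9700 = 98.97 Ω.
The fractional drop is R_th/(R_th + R_L); requiring this ≤ 0.110 gives R_L ≥ R_th(1/0.110 − 1) = 98.97 × 8.091 = 801 Ω.

R_L(min) ≈ 801 Ω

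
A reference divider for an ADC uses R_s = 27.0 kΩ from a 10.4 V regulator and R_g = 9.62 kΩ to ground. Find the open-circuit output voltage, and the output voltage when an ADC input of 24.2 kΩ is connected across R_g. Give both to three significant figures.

Open-circuit: V = 10.4 × 9.62/(27.0 + 9.62) = 2.73 V.
With the load, R_g becomes R_g‖R_L = 6.884 kΩ, so V = 10.4 × 6.884/33.88 = 2.11 V.

Unloaded: 2.73 V; loaded: 2.11 V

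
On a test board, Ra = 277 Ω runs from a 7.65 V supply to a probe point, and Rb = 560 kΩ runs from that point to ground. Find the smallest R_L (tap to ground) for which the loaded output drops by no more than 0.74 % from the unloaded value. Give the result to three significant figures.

Output resistance R_th = Ra‖Rb = (277 × 560000)/560300 = 276.9 Ω.
The fractional drop is R_th/(R_th + R_L); requiring this ≤ 0.00740 gives R_L ≥ R_th(1/0.00740 − 1) = 276.9 × 134.1 = 37.1 kΩ.

R_L(min) ≈ 37.1 kΩ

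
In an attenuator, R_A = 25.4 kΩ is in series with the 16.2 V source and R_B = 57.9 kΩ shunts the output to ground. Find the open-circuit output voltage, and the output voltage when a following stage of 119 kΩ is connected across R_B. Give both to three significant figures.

Open-circuit: V = 16.2 × 57.9/(25.4 + 57.9) = 11.3 V.
With the load, R_B becomes R_B‖R_L = 38.95 kΩ, so V = 16.2 × 38.95/64.35 = 9.81 V.

Unloaded: 11.3 V; loaded: 9.81 V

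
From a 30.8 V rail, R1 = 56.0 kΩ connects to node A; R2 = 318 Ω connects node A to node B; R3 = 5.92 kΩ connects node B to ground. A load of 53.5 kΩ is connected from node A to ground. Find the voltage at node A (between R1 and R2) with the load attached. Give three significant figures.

V ≈ 2.79 V

Below node A the series string R2+R3 = 6238 Ω sits in parallel with the 53500 Ω load: 5587 Ω.
V_A = 30.8 × 5587/(56000 + 5587) = 2.79 V.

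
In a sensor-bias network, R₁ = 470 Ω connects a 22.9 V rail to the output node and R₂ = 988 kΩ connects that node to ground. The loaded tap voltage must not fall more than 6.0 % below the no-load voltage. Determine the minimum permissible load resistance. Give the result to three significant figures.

Output resistance R_th = R₁‖R₂ = (470 × 988000)/988500 = 469.8 Ω.
The fractional drop is R_th/(R_th + R_L); requiring this ≤ 0.0600 gives R_L ≥ R_th(1/0.0600 − 1) = 469.8 × 15.67 = 7.36 kΩ.

R_L(min) ≈ 7.36 kΩ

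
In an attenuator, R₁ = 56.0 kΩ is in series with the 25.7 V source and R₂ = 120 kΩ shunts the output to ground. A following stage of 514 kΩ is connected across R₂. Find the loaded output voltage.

V_out ≈ 16.3 V

The load sits in parallel with R₂: R₂‖R_L = (120 × 514) / (120 + 514) = 97.29 kΩ.
V_out = 25.7 × 97.29 / (56.0 + 97.29) = 25.7 × 97.29/153.3 = 16.3 V.
(Unloaded it would have been 17.5 V.)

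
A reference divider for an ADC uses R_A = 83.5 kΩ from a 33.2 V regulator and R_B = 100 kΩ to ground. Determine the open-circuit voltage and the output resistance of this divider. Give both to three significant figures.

V_th = 18.1 V, R_th = 45.5 kΩ

V_th is the open-circuit tap voltage: 33.2 × 100/(83.5 + 100) = 18.1 V.
With the supply zeroed, R_A and R_B appear in parallel from the tap: R_th = R_A‖R_B = (83.5 × 100)/183.5 = 45.5 kΩ.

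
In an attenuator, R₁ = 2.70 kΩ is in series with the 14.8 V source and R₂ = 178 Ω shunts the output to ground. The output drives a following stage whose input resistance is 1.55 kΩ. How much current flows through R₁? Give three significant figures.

I ≈ 5.18 mA

R₂‖R_L = 159.7 Ω, so the source sees R₁ + R₂‖R_L = 2860 Ω.
I = 14.8 V / 2860 Ω = 5.18 mA.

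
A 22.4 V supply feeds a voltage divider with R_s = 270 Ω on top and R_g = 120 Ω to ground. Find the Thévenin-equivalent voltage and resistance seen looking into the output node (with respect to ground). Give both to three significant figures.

V_th is the open-circuit tap voltage: 22.4 × 120/(270 + 120) = 6.89 V.
With the supply zeroed, R_s and R_g appear in parallel from the tap: R_th = R_s‖R_g = (270 × 120)/390.0 = 83.1 Ω.

V_th = 6.89 V, R_th = 83.1 Ω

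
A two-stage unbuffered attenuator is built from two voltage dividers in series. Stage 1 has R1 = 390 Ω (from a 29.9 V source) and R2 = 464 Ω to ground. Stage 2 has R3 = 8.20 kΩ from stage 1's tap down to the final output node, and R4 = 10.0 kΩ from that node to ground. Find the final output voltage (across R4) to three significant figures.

V_out ≈ 8.82 V

Stage 2 presents R3+R4 = 18200 Ω as a load on stage 1's tap.
Stage 1's lower leg becomes R2‖(R3+R4) = 452.5 Ω, so V_mid = 29.9 × 452.5/842.5 = 16.06 V.
Stage 2 is itself unloaded: V_out = V_mid × R4/(R3+R4) = 16.06 × 10000/18200 = 8.82 V.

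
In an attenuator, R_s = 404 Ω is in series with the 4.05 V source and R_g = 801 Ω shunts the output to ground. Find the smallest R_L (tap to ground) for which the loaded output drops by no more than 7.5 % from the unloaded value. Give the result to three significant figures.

Output resistance R_th = R_s‖R_g = (404 × 801)/1205 = 268.6 Ω.
The fractional drop is R_th/(R_th + R_L); requiring this ≤ 0.0750 gives R_L ≥ R_th(1/0.0750 − 1) = 268.6 × 12.33 = 3.31 kΩ.

R_L(min) ≈ 3.31 kΩ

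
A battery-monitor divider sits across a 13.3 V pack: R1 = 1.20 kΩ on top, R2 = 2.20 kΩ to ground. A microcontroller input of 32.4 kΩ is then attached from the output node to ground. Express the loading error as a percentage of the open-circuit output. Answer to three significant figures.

2.34 %

The divider's output (Thévenin) resistance is R1‖R2 = 0.7765 kΩ.
Fractional drop under load = R_th/(R_th + R_L) = 0.7765 / (0.7765 + 32.4) = 0.02340.
So the output falls by 2.34 %.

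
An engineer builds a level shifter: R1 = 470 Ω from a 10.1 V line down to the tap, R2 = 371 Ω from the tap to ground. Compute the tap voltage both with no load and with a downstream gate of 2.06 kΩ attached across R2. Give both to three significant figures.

Open-circuit: V = 10.1 × 371/(470 + 371) = 4.46 V.
With the load, R2 becomes R2‖R_L = 314.4 Ω, so V = 10.1 × 314.4/784.4 = 4.05 V.

Unloaded: 4.46 V; loaded: 4.05 V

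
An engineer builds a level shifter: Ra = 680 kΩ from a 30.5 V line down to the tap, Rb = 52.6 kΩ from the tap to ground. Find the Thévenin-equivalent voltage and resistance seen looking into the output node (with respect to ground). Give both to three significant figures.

V_th = 2.19 V, R_th = 48.8 kΩ

V_th is the open-circuit tap voltage: 30.5 × 52.6/(680 + 52.6) = 2.19 V.
With the supply zeroed, Ra and Rb appear in parallel from the tap: R_th = Ra‖Rb = (680 × 52.6)/732.6 = 48.8 kΩ.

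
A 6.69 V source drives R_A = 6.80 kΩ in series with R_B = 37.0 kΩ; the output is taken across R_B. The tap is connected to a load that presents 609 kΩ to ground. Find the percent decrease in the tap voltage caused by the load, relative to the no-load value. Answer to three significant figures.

The divider's output (Thévenin) resistance is R_A‖R_B = 5.744 kΩ.
Fractional drop under load = R_th/(R_th + R_L) = 5.744 / (5.744 + 609) = 0.009344.
So the output falls by 0.934 %.

0.934 %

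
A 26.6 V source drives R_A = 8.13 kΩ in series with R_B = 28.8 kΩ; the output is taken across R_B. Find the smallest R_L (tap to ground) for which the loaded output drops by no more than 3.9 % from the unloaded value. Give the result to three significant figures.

Output resistance R_th = R_A‖R_B = (8.13 × 28.8)/36.93 = 6.340 kΩ.
The fractional drop is R_th/(R_th + R_L); requiring this ≤ 0.0390 gives R_L ≥ R_th(1/0.0390 − 1) = 6.340 × 24.64 = 156 kΩ.

R_L(min) ≈ 156 kΩ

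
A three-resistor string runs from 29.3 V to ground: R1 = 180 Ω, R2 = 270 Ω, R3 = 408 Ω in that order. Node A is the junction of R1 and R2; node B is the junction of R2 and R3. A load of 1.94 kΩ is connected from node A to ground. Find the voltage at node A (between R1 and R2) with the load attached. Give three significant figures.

Below node A the series string R2+R3 = 678.0 Ω sits in parallel with the 1940 Ω load: 502.4 Ω.
V_A = 29.3 × 502.4/(180 + 502.4) = 21.6 V.

V ≈ 21.6 V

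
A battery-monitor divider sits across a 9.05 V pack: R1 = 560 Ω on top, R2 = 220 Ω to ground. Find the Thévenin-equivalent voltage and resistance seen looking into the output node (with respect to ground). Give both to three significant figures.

V_th = 2.55 V, R_th = 158 Ω

V_th is the open-circuit tap voltage: 9.05 × 220/(560 + 220) = 2.55 V.
With the supply zeroed, R1 and R2 appear in parallel from the tap: R_th = R1‖R2 = (560 × 220)/780.0 = 158 Ω.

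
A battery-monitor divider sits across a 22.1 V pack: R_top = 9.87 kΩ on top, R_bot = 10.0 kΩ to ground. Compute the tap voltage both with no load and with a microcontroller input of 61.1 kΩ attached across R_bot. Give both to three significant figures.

Open-circuit: V = 22.1 × 10.0/(9.87 + 10.0) = 11.1 V.
With the load, R_bot becomes R_bot‖R_L = 8.594 kΩ, so V = 22.1 × 8.594/18.46 = 10.3 V.

Unloaded: 11.1 V; loaded: 10.3 V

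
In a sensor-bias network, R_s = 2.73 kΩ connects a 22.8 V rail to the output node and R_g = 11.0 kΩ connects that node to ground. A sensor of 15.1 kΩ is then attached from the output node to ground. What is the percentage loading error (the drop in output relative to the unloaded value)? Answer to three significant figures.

Unloaded V = 22.8 × 11.0/13.73 = 18.267 V.
Loaded: R_g‖R_L = 6.364 kΩ, giving V = 22.8 × 6.364/9.094 = 15.955 V.
Drop = (18.267 − 15.955) / 18.267 = 12.7 %.

12.7 %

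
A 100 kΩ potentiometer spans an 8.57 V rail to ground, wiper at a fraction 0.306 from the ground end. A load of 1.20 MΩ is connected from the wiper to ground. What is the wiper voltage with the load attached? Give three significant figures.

The wiper splits the pot into (1−α)R = 69.40 kΩ above and αR = 30.60 kΩ below.
Lower section ‖ load = 29.84 kΩ.
V_wiper = 8.57 × 29.84/(69.40 + 29.84) = 2.58 V.

V ≈ 2.58 V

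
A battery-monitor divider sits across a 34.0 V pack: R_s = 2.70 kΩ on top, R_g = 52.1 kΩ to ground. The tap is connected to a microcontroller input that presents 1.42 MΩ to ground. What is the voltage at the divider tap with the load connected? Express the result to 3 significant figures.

The load sits in parallel with R_g: R_g‖R_L = (52.1 × 1420) / (52.1 + 1420) = 50.26 kΩ.
V_out = 34.0 × 50.26 / (2.70 + 50.26) = 34.0 × 50.26/52.96 = 32.3 V.
(Unloaded it would have been 32.3 V.)

V_out ≈ 32.3 V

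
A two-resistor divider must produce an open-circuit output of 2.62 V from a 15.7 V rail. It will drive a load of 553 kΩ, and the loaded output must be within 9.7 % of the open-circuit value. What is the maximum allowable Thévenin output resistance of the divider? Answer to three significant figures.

Loading drop = R_th/(R_th + R_L) ≤ 0.0970, so R_th ≤ R_L · ε/(1−ε) = 553 kΩ × 0.0970/0.9030 = 59.4 kΩ.
(Any R1, R2 with R2/(R1+R2) = 0.167 and R1‖R2 ≤ 59.4 kΩ will meet the spec.)

R_th ≤ 59.4 kΩ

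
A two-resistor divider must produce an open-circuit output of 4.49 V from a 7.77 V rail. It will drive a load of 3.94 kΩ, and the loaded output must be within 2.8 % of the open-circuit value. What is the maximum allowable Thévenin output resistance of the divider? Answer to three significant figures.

R_th ≤ 113 Ω

Loading drop = R_th/(R_th + R_L) ≤ 0.0280, so R_th ≤ R_L · ε/(1−ε) = 3.94 kΩ × 0.0280/0.9720 = 113 Ω.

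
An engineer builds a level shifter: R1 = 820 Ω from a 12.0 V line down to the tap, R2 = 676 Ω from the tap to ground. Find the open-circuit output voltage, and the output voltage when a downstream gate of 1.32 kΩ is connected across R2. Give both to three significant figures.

Unloaded: 5.42 V; loaded: 4.23 V

Open-circuit: V = 12.0 × 676/(820 + 676) = 5.42 V.
With the load, R2 becomes R2‖R_L = 447.1 Ω, so V = 12.0 × 447.1/1267 = 4.23 V.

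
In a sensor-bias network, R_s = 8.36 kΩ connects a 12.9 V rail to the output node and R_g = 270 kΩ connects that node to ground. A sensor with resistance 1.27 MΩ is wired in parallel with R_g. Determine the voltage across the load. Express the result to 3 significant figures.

V_out ≈ 12.4 V

The load sits in parallel with R_g: R_g‖R_L = (270 × 1270) / (270 + 1270) = 222.7 kΩ.
V_out = 12.9 × 222.7 / (8.36 + 222.7) = 12.9 × 222.7/231.0 = 12.4 V.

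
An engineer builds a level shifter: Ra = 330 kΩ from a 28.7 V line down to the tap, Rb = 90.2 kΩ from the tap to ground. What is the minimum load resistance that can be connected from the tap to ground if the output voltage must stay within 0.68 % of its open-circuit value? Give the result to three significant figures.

R_L(min) ≈ 10.3 MΩ

Output resistance R_th = Ra‖Rb = (330 × 90.2)/420.2 = 70.84 kΩ.
The fractional drop is R_th/(R_th + R_L); requiring this ≤ 0.00680 gives R_L ≥ R_th(1/0.00680 − 1) = 70.84 × 146.1 = 10.3 MΩ.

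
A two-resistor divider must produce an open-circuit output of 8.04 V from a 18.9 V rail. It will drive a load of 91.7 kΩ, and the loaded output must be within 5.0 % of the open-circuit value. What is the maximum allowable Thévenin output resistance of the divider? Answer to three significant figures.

R_th ≤ 4.83 kΩ

Loading drop = R_th/(R_th + R_L) ≤ 0.0500, so R_th ≤ R_L · ε/(1−ε) = 91.7 kΩ × 0.0500/0.9500 = 4.83 kΩ.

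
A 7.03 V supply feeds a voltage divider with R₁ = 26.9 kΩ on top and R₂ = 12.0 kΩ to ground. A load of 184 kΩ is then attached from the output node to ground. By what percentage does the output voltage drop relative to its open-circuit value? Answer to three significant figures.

4.32 %

The divider's output (Thévenin) resistance is R₁‖R₂ = 8.298 kΩ.
Fractional drop under load = R_th/(R_th + R_L) = 8.298 / (8.298 + 184) = 0.04315.
So the output falls by 4.32 %.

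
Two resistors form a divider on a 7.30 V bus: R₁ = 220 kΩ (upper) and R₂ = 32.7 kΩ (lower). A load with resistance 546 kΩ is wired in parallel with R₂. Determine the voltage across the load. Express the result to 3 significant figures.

V_out ≈ 0.898 V

The load sits in parallel with R₂: R₂‖R_L = (32.7 × 546) / (32.7 + 546) = 30.85 kΩ.
V_out = 7.30 × 30.85 / (220 + 30.85) = 7.30 × 30.85/250.9 = 0.898 V.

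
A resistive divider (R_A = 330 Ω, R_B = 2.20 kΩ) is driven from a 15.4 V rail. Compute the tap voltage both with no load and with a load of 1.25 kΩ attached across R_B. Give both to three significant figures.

Open-circuit: V = 15.4 × 2200/(330 + 2200) = 13.4 V.
With the load, R_B becomes R_B‖R_L = 797.1 Ω, so V = 15.4 × 797.1/1127 = 10.9 V.

Unloaded: 13.4 V; loaded: 10.9 V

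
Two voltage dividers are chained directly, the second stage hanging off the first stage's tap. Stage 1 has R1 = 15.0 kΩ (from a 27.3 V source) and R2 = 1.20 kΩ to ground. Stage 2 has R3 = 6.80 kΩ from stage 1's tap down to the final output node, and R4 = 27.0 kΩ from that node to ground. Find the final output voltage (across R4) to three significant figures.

V_out ≈ 1.56 V

Stage 2 presents R3+R4 = 33.80 kΩ as a load on stage 1's tap.
Stage 1's lower leg becomes R2‖(R3+R4) = 1.159 kΩ, so V_mid = 27.3 × 1.159/16.16 = 1.958 V.
Stage 2 is itself unloaded: V_out = V_mid × R4/(R3+R4) = 1.958 × 27.0/33.80 = 1.56 V.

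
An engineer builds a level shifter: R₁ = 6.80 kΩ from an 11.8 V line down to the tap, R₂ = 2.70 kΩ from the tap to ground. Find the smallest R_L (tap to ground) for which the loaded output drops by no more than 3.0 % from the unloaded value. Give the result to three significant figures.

Output resistance R_th = R₁‖R₂ = (6.80 × 2.70)/9.500 = 1.933 kΩ.
The fractional drop is R_th/(R_th + R_L); requiring this ≤ 0.0300 gives R_L ≥ R_th(1/0.0300 − 1) = 1.933 × 32.33 = 62.5 kΩ.

R_L(min) ≈ 62.5 kΩ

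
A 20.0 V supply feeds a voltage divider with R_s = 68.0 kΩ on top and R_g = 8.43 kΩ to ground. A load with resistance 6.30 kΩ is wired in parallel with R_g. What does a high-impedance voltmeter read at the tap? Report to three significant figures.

The load sits in parallel with R_g: R_g‖R_L = (8.43 × 6.30) / (8.43 + 6.30) = 3.605 kΩ.
V_out = 20.0 × 3.605 / (68.0 + 3.605) = 20.0 × 3.605/71.61 = 1.01 V.

V_out ≈ 1.01 V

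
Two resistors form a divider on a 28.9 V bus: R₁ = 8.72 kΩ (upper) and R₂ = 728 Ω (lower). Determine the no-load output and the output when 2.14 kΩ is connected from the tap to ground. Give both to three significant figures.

Open-circuit: V = 28.9 × 728/(8720 + 728) = 2.23 V.
With the load, R₂ becomes R₂‖R_L = 543.2 Ω, so V = 28.9 × 543.2/9263 = 1.69 V.

Unloaded: 2.23 V; loaded: 1.69 V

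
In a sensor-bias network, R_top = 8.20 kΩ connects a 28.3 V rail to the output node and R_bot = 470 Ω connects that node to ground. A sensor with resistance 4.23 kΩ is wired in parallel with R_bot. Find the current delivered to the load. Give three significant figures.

I_L ≈ 0.328 mA

R_bot‖R_L = 423.0 Ω; V_out = 28.3 × 423.0/8623 = 1.388 V.
I_L = V_out / R_L = 1.388 / 4.23 kΩ = 0.328 mA.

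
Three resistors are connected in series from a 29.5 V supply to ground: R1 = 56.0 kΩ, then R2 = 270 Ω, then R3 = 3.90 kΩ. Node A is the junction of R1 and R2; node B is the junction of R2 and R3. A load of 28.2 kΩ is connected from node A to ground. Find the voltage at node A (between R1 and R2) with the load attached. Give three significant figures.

Below node A the series string R2+R3 = 4170 Ω sits in parallel with the 28200 Ω load: 3633 Ω.
V_A = 29.5 × 3633/(56000 + 3633) = 1.80 V.

V ≈ 1.80 V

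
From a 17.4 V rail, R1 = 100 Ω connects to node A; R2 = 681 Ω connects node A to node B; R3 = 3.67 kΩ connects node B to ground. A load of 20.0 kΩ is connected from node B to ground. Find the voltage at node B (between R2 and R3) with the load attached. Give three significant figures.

At node B, R3 is in parallel with the load: R3‖R_L = 3101 Ω.
Below node A the resistance is R2 + (R3‖R_L) = 3782 Ω, so V_A = 17.4 × 3782/3882 = 16.95 V.
Then V_B = V_A × (R3‖R_L)/(R2 + R3‖R_L) = 16.95 × 3101/3782 = 13.9 V.

V ≈ 13.9 V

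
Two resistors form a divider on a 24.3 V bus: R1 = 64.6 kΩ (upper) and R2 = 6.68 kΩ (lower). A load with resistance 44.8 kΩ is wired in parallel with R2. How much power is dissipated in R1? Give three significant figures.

Total resistance from the source is R1 + (R2‖R_L) = 70.41 kΩ, so I = 24.3/70.41 kΩ = 0.3451 mA.
P = I²·R1 = (0.3451 mA)² × 64.6 kΩ = 7.69 mW.

P ≈ 7.69 mW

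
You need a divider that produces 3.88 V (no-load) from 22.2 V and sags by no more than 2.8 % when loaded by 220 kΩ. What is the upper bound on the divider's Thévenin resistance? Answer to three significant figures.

Loading drop = R_th/(R_th + R_L) ≤ 0.0280, so R_th ≤ R_L · ε/(1−ε) = 220 kΩ × 0.0280/0.9720 = 6.34 kΩ.
(Any R1, R2 with R2/(R1+R2) = 0.175 and R1‖R2 ≤ 6.34 kΩ will meet the spec.)

R_th ≤ 6.34 kΩ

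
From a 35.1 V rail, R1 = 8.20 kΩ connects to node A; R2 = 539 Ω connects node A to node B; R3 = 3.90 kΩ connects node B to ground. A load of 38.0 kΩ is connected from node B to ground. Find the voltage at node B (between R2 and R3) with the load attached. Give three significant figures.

V ≈ 10.1 V

At node B, R3 is in parallel with the load: R3‖R_L = 3537 Ω.
Below node A the resistance is R2 + (R3‖R_L) = 4076 Ω, so V_A = 35.1 × 4076/12280 = 11.65 V.
Then V_B = V_A × (R3‖R_L)/(R2 + R3‖R_L) = 11.65 × 3537/4076 = 10.1 V.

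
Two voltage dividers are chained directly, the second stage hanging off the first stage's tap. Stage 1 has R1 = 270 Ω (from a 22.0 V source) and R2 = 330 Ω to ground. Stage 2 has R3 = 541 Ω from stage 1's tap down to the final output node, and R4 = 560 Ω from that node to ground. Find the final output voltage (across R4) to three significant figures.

V_out ≈ 5.42 V

Stage 2 presents R3+R4 = 1101 Ω as a load on stage 1's tap.
Stage 1's lower leg becomes R2‖(R3+R4) = 253.9 Ω, so V_mid = 22.0 × 253.9/523.9 = 10.66 V.
Stage 2 is itself unloaded: V_out = V_mid × R4/(R3+R4) = 10.66 × 560/1101 = 5.42 V.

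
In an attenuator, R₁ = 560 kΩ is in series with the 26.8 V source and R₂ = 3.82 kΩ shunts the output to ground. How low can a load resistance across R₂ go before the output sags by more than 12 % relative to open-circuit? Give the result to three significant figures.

Output resistance R_th = R₁‖R₂ = (560 × 3.82)/563.8 = 3.794 kΩ.
The fractional drop is R_th/(R_th + R_L); requiring this ≤ 0.120 gives R_L ≥ R_th(1/0.120 − 1) = 3.794 × 7.333 = 27.8 kΩ.

R_L(min) ≈ 27.8 kΩ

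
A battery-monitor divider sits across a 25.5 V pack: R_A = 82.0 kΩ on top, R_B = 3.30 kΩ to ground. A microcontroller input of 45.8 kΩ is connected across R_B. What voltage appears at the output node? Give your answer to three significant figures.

V_out ≈ 0.923 V

The load sits in parallel with R_B: R_B‖R_L = (3.30 × 45.8) / (3.30 + 45.8) = 3.078 kΩ.
V_out = 25.5 × 3.078 / (82.0 + 3.078) = 25.5 × 3.078/85.08 = 0.923 V.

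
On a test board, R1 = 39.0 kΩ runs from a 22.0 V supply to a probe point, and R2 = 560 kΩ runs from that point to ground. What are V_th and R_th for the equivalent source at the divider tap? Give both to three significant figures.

V_th is the open-circuit tap voltage: 22.0 × 560/(39.0 + 560) = 20.6 V.
With the supply zeroed, R1 and R2 appear in parallel from the tap: R_th = R1‖R2 = (39.0 × 560)/599.0 = 36.5 kΩ.

V_th = 20.6 V, R_th = 36.5 kΩ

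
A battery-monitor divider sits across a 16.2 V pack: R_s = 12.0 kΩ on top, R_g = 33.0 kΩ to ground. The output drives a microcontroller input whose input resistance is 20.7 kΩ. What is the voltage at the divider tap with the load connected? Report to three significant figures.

The load sits in parallel with R_g: R_g‖R_L = (33.0 × 20.7) / (33.0 + 20.7) = 12.72 kΩ.
V_out = 16.2 × 12.72 / (12.0 + 12.72) = 16.2 × 12.72/24.72 = 8.34 V.
(Unloaded it would have been 11.9 V.)

V_out ≈ 8.34 V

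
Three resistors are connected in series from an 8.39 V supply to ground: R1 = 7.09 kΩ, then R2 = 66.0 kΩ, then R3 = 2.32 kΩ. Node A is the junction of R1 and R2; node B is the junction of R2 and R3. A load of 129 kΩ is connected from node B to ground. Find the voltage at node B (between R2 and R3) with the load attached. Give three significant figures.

At node B, R3 is in parallel with the load: R3‖R_L = 2.279 kΩ.
Below node A the resistance is R2 + (R3‖R_L) = 68.28 kΩ, so V_A = 8.39 × 68.28/75.37 = 7.601 V.
Then V_B = V_A × (R3‖R_L)/(R2 + R3‖R_L) = 7.601 × 2.279/68.28 = 0.254 V.

V ≈ 0.254 V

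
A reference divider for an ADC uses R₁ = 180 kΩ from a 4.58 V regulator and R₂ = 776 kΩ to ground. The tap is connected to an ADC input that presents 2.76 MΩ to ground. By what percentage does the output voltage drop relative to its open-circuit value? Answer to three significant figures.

The divider's output (Thévenin) resistance is R₁‖R₂ = 146.1 kΩ.
Fractional drop under load = R_th/(R_th + R_L) = 146.1 / (146.1 + 2760) = 0.05028.
So the output falls by 5.03 %.

5.03 %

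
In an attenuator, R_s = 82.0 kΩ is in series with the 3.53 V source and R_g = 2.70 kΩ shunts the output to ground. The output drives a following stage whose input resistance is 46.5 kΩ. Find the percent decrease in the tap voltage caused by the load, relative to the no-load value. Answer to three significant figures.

5.32 %

The divider's output (Thévenin) resistance is R_s‖R_g = 2.614 kΩ.
Fractional drop under load = R_th/(R_th + R_L) = 2.614 / (2.614 + 46.5) = 0.05322.
So the output falls by 5.32 %.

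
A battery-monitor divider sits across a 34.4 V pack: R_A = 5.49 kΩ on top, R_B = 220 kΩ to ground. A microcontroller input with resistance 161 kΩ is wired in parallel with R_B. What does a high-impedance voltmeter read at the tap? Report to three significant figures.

The load sits in parallel with R_B: R_B‖R_L = (220 × 161) / (220 + 161) = 92.97 kΩ.
V_out = 34.4 × 92.97 / (5.49 + 92.97) = 34.4 × 92.97/98.46 = 32.5 V.

V_out ≈ 32.5 V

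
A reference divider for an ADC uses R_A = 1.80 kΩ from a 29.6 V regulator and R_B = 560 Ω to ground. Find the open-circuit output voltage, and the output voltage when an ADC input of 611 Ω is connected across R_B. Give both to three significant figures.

Open-circuit: V = 29.6 × 560/(1800 + 560) = 7.02 V.
With the load, R_B becomes R_B‖R_L = 292.2 Ω, so V = 29.6 × 292.2/2092 = 4.13 V.

Unloaded: 7.02 V; loaded: 4.13 V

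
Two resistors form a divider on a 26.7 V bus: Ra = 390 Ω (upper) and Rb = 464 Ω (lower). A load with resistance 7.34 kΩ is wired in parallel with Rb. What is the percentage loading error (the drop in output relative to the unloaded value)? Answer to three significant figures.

2.81 %

The divider's output (Thévenin) resistance is Ra‖Rb = 211.9 Ω.
Fractional drop under load = R_th/(R_th + R_L) = 211.9 / (211.9 + 7340) = 0.02806.
So the output falls by 2.81 %.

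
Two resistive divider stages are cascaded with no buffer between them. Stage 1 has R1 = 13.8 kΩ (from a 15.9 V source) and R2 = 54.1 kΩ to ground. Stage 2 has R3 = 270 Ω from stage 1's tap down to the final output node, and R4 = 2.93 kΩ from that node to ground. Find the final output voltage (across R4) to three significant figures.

V_out ≈ 2.61 V

Stage 2 presents R3+R4 = 3200 Ω as a load on stage 1's tap.
Stage 1's lower leg becomes R2‖(R3+R4) = 3021 Ω, so V_mid = 15.9 × 3021/16820 = 2.856 V.
Stage 2 is itself unloaded: V_out = V_mid × R4/(R3+R4) = 2.856 × 2930/3200 = 2.61 V.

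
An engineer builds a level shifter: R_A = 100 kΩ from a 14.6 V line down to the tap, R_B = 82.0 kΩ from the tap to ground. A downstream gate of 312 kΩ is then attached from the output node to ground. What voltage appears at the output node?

The load sits in parallel with R_B: R_B‖R_L = (82.0 × 312) / (82.0 + 312) = 64.93 kΩ.
V_out = 14.6 × 64.93 / (100 + 64.93) = 14.6 × 64.93/164.9 = 5.75 V.
(Unloaded it would have been 6.58 V.)

V_out ≈ 5.75 V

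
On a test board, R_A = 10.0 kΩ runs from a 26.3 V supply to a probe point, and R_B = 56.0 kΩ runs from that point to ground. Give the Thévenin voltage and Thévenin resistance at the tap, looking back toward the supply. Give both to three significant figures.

V_th = 22.3 V, R_th = 8.48 kΩ

V_th is the open-circuit tap voltage: 26.3 × 56.0/(10.0 + 56.0) = 22.3 V.
With the supply zeroed, R_A and R_B appear in parallel from the tap: R_th = R_A‖R_B = (10.0 × 56.0)/66.00 = 8.48 kΩ.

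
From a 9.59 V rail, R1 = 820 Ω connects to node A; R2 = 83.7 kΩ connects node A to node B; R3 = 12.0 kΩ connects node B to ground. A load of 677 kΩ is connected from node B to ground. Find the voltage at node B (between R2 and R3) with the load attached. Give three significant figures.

V ≈ 1.17 V

At node B, R3 is in parallel with the load: R3‖R_L = 11790 Ω.
Below node A the resistance is R2 + (R3‖R_L) = 95490 Ω, so V_A = 9.59 × 95490/96310 = 9.508 V.
Then V_B = V_A × (R3‖R_L)/(R2 + R3‖R_L) = 9.508 × 11790/95490 = 1.17 V.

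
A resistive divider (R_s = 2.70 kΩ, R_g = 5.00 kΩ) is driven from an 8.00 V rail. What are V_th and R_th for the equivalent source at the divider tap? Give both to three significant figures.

V_th = 5.19 V, R_th = 1.75 kΩ

V_th is the open-circuit tap voltage: 8.00 × 5.00/(2.70 + 5.00) = 5.19 V.
With the supply zeroed, R_s and R_g appear in parallel from the tap: R_th = R_s‖R_g = (2.70 × 5.00)/7.700 = 1.75 kΩ.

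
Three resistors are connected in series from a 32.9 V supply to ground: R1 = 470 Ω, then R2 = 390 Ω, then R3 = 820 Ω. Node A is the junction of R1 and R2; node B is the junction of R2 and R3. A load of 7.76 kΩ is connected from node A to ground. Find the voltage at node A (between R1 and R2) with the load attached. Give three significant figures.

Below node A the series string R2+R3 = 1210 Ω sits in parallel with the 7760 Ω load: 1047 Ω.
V_A = 32.9 × 1047/(470 + 1047) = 22.7 V.

V ≈ 22.7 V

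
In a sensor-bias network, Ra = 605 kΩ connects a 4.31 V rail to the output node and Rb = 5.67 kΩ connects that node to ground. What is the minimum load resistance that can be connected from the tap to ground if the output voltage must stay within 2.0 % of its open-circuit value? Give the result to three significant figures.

Output resistance R_th = Ra‖Rb = (605 × 5.67)/610.7 = 5.617 kΩ.
The fractional drop is R_th/(R_th + R_L); requiring this ≤ 0.0200 gives R_L ≥ R_th(1/0.0200 − 1) = 5.617 × 49.00 = 275 kΩ.

R_L(min) ≈ 275 kΩ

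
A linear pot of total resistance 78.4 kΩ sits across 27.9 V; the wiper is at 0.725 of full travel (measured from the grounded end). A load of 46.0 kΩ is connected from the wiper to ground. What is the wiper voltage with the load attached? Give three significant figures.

The wiper splits the pot into (1−α)R = 21.56 kΩ above and αR = 56.84 kΩ below.
Lower section ‖ load = 25.42 kΩ.
V_wiper = 27.9 × 25.42/(21.56 + 25.42) = 15.1 V.

V ≈ 15.1 V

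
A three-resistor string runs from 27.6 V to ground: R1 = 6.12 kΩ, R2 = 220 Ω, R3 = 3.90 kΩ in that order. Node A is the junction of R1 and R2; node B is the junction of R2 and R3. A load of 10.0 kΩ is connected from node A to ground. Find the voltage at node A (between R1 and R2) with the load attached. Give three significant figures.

Below node A the series string R2+R3 = 4120 Ω sits in parallel with the 10000 Ω load: 2918 Ω.
V_A = 27.6 × 2918/(6120 + 2918) = 8.91 V.

V ≈ 8.91 V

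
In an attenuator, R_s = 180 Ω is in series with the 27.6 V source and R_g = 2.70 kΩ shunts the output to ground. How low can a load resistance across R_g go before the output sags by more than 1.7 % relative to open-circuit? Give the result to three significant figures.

R_L(min) ≈ 9.76 kΩ

Output resistance R_th = R_s‖R_g = (180 × 2700)/2880 = 168.8 Ω.
The fractional drop is R_th/(R_th + R_L); requiring this ≤ 0.0170 gives R_L ≥ R_th(1/0.0170 − 1) = 168.8 × 57.82 = 9.76 kΩ.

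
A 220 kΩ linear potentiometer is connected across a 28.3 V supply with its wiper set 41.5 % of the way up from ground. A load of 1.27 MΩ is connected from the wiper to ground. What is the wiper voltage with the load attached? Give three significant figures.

V ≈ 11.3 V

The wiper splits the pot into (1−α)R = 128.7 kΩ above and αR = 91.30 kΩ below.
Lower section ‖ load = 85.18 kΩ.
V_wiper = 28.3 × 85.18/(128.7 + 85.18) = 11.3 V.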